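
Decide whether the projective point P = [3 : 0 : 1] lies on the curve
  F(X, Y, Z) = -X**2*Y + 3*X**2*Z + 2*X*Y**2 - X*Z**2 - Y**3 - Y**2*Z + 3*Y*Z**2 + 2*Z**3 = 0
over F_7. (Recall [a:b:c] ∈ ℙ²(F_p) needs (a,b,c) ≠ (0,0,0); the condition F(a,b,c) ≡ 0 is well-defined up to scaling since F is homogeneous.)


F(3,0,1) ≡ 5 (mod 7); P is NOT on the curve.

Evaluate F(3, 0, 1) term-by-term (mod 7).
  -X**2*Y ↦ -1·9·0·1 = 0
  3*X**2*Z ↦ 3·9·1·1 = 27
  2*X*Y**2 ↦ 2·3·0·1 = 0
  -X*Z**2 ↦ -1·3·1·1 = -3
  -Y**3 ↦ -1·1·0·1 = 0
  -Y**2*Z ↦ -1·1·0·1 = 0
  3*Y*Z**2 ↦ 3·1·0·1 = 0
  2*Z**3 ↦ 2·1·1·1 = 2
Sum: F(3, 0, 1) = (0) + (27) + (0) + (-3) + (0) + (0) + (0) + (2) = 26.
Reducing mod 7: 26 ≡ 5 (mod 7).
Since F(a, b, c) ≡ 5 ≠ 0 (mod 7), P does NOT lie on the curve.


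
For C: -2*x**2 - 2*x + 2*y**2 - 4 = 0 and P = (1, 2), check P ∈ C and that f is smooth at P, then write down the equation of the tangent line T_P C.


Tangent line at P: -6*x + 8*y - 10 = 0.

Step 1: f(1, 2) = 0, so P lies on C.
Step 2: partial derivatives
  f_x(x, y) = -4*x - 2, f_y(x, y) = 4*y.
  f_x(P) = -6, f_y(P) = 8 (gradient nonzero, so P is smooth).
Step 3: tangent line at P: -6·(x − 1) + 8·(y − 2) = 0.
Expanding: -6*x + 8*y - 10 = 0.


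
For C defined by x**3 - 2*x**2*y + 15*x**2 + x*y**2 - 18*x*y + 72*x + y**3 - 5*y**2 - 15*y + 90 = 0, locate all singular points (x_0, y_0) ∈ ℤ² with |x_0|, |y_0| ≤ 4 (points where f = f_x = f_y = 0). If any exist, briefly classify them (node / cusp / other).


Singular points: {(-3, 3)}; classification: cusp.

Compute partial derivatives:
  f_x = 3*x**2 - 4*x*y + 30*x + y**2 - 18*y + 72.
  f_y = -2*x**2 + 2*x*y - 18*x + 3*y**2 - 10*y - 15.
Scan x_0 ∈ {−4, ..., 4}. For each x_0, f_y(x_0, y) is a polynomial in y; find its integer roots y ∈ {−4, ..., 4}, then test f_x and f at those candidates.
  x = -4: f_y(-4, y) = 3*y**2 - 18*y + 25; no integer root y with |y| ≤ 4.
  x = -3: f_y(-3, y) = 3*y**2 - 16*y + 21; vanishes at y ∈ {3}. (-3, 3): f_x = 0, f = 0 — SINGULAR.
  x = -2: f_y(-2, y) = 3*y**2 - 14*y + 13; no integer root y with |y| ≤ 4.
  x = -1: f_y(-1, y) = 3*y**2 - 12*y + 1; no integer root y with |y| ≤ 4.
  x = 0: f_y(0, y) = 3*y**2 - 10*y - 15; no integer root y with |y| ≤ 4.
  x = 1: f_y(1, y) = 3*y**2 - 8*y - 35; no integer root y with |y| ≤ 4.
  x = 2: f_y(2, y) = 3*y**2 - 6*y - 59; no integer root y with |y| ≤ 4.
  x = 3: f_y(3, y) = 3*y**2 - 4*y - 87; no integer root y with |y| ≤ 4.
  x = 4: f_y(4, y) = 3*y**2 - 2*y - 119; no integer root y with |y| ≤ 4.
Only singular point on the grid: (-3, 3).
Classify: substitute x = -3 + u, y = 3 + v and expand: f = u**3 - 2*u**2*v + u*v**2 + v**3 + v**2.
No constant or linear terms (consistent with a singular point). Quadratic part: v**2. Cubic part: u**3 - 2*u**2*v + u*v**2 + v**3.
The quadratic part v**2 is a perfect square, so there is a single (double) tangent line v = 0, i.e. y = 3. Restricting the cubic part to that line (v = 0) leaves u**3 ≠ 0, so f is not divisible by v and the branch is v² ≈ -u**3 to lowest order — this is a cusp.
Classification: cusp.


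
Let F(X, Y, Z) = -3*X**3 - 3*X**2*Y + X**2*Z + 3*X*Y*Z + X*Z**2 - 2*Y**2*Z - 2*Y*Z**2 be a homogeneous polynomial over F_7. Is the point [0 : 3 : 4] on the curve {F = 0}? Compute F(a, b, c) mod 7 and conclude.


F(0,3,4) ≡ 0 (mod 7); P is on the curve.

Evaluate F(0, 3, 4) term-by-term (mod 7).
  -3*X**3 ↦ -3·0·1·1 = 0
  -3*X**2*Y ↦ -3·0·3·1 = 0
  X**2*Z ↦ 1·0·1·4 = 0
  3*X*Y*Z ↦ 3·0·3·4 = 0
  X*Z**2 ↦ 1·0·1·16 = 0
  -2*Y**2*Z ↦ -2·1·9·4 = -72
  -2*Y*Z**2 ↦ -2·1·3·16 = -96
Sum: F(0, 3, 4) = (0) + (0) + (0) + (0) + (0) + (-72) + (-96) = -168.
Reducing mod 7: -168 ≡ 0 (mod 7).
Since F(a, b, c) ≡ 0 (mod 7), P lies on the curve.


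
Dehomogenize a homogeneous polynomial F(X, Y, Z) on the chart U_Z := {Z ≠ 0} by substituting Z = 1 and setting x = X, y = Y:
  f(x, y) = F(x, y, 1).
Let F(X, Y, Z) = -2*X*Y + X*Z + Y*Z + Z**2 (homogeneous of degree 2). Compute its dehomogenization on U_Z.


f(x, y) = -2*x*y + x + y + 1

On U_Z we set Z = 1. Each monomial c·X^i·Y^j·Z^k in F becomes c·x^i·y^j·1^k = c·x^i·y^j.
Substituting Z = 1: F(X, Y, 1) = -2*x*y + x + y + 1.
Note: deg(f) ≤ deg(F) = 2; strict inequality happens when F is divisible by Z (lost terms).


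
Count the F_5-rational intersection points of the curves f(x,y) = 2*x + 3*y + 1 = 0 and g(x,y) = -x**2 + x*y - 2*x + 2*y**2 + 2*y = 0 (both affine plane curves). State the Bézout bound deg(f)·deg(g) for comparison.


Common zeros: ∅; count = 0; Bézout bound = 2.

deg(f) = 1, deg(g) = 2, so Bézout bound = 2.
Scan x ∈ F_5. For each x, list the y ∈ F_5 with f(x, y) ≡ 0 and those with g(x, y) ≡ 0 (mod 5); the common zeros in that column are the intersection.
  x = 0: f ≡ 0 at y ∈ {3}; g ≡ 0 at y ∈ {0, 4}; common: ∅.
  x = 1: f ≡ 0 at y ∈ {4}; g ≡ 0 at y ∈ ∅; common: ∅.
  x = 2: f ≡ 0 at y ∈ {0}; g ≡ 0 at y ∈ {4}; common: ∅.
  x = 3: f ≡ 0 at y ∈ {1}; g ≡ 0 at y ∈ {0}; common: ∅.
  x = 4: f ≡ 0 at y ∈ {2}; g ≡ 0 at y ∈ ∅; common: ∅.
Collecting: common zeros = ∅, so the count is 0.
Comparison with the Bézout bound: 0 ≤ 2 = deg(f)·deg(g), as expected for curves with no common component (the affine F_5-count falls short of the bound because intersections may lie at infinity, over extension fields, or carry multiplicity).


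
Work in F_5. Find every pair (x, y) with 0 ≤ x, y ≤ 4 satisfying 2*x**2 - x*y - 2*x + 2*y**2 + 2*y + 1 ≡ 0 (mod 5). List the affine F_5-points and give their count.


Affine F_5-points: {(0, 1), (0, 3), (2, 0), (4, 0), (4, 1)}; count = 5.

For each of the 25 pairs (x, y) ∈ F_5², evaluate f(x, y) mod 5. Record the zeros.
  x = 0: [0↦1, 1↦0, 2↦3, 3↦0, 4↦1]  zeros at y ∈ {1, 3}
  x = 1: [0↦1, 1↦4, 2↦1, 3↦2, 4↦2]  zeros at y ∈ ∅
  x = 2: [0↦0, 1↦2, 2↦3, 3↦3, 4↦2]  zeros at y ∈ {0}
  x = 3: [0↦3, 1↦4, 2↦4, 3↦3, 4↦1]  zeros at y ∈ ∅
  x = 4: [0↦0, 1↦0, 2↦4, 3↦2, 4↦4]  zeros at y ∈ {0, 1}
Collecting zeros: affine points = {(0, 1), (0, 3), (2, 0), (4, 0), (4, 1)}.
Total count |C(F_5)_aff| = 5.


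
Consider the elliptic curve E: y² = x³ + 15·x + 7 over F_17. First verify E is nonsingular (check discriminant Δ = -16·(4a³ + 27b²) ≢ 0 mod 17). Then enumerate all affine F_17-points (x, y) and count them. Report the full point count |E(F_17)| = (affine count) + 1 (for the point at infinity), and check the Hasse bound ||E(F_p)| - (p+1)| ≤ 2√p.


Affine points = {(7, 8), (7, 9), (9, 2), (9, 15), (10, 1), (10, 16), (13, 6), (13, 11), (16, 5), (16, 12)}; affine count = 10; |E(F_17)| = 11.

Discriminant check: Δ ∝ 4a³ + 27b² = 4·15³ + 27·7² = 4·3375 + 27·49 ≡ 16 (mod 17). Nonzero ⇒ E is nonsingular.
For each x ∈ F_17, compute rhs = x³ + 15·x + 7 mod 17, then count y ∈ F_17 with y² ≡ rhs.
  x = 0: rhs = 7, matching y values: none (0 points).
  x = 1: rhs = 6, matching y values: none (0 points).
  x = 2: rhs = 11, matching y values: none (0 points).
  x = 3: rhs = 11, matching y values: none (0 points).
  x = 4: rhs = 12, matching y values: none (0 points).
  x = 5: rhs = 3, matching y values: none (0 points).
  x = 6: rhs = 7, matching y values: none (0 points).
  x = 7: rhs = 13, matching y values: 8, 9 (2 points).
  x = 8: rhs = 10, matching y values: none (0 points).
  x = 9: rhs = 4, matching y values: 2, 15 (2 points).
  x = 10: rhs = 1, matching y values: 1, 16 (2 points).
  x = 11: rhs = 7, matching y values: none (0 points).
  x = 12: rhs = 11, matching y values: none (0 points).
  x = 13: rhs = 2, matching y values: 6, 11 (2 points).
  x = 14: rhs = 3, matching y values: none (0 points).
  x = 15: rhs = 3, matching y values: none (0 points).
  x = 16: rhs = 8, matching y values: 5, 12 (2 points).
Total affine count: 10.
Full point count |E(F_17)| = 10 + 1 = 11.
Hasse bound: |11 − (17+1)| = |-7| = 7 ≤ 2√17 ≈ 8.2462 ✓.


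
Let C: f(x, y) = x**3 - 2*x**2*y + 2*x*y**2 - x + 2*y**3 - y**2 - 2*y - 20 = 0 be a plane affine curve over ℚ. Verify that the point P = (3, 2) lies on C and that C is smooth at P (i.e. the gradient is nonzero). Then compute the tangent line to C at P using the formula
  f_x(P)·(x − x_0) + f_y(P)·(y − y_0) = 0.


Tangent line at P: 10*x + 24*y - 78 = 0.

Step 1: f(3, 2) = 0, so P lies on C.
Step 2: partial derivatives
  f_x(x, y) = 3*x**2 - 4*x*y + 2*y**2 - 1, f_y(x, y) = -2*x**2 + 4*x*y + 6*y**2 - 2*y - 2.
  f_x(P) = 10, f_y(P) = 24 (gradient nonzero, so P is smooth).
Step 3: tangent line at P: 10·(x − 3) + 24·(y − 2) = 0.
Expanding: 10*x + 24*y - 78 = 0.


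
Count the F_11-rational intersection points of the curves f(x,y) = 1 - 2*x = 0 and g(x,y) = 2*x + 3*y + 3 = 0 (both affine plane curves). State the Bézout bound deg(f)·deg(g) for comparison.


Common zeros: {(6, 6)}; count = 1; Bézout bound = 1.

deg(f) = 1, deg(g) = 1, so Bézout bound = 1.
Scan x ∈ F_11. For each x, list the y ∈ F_11 with f(x, y) ≡ 0 and those with g(x, y) ≡ 0 (mod 11); the common zeros in that column are the intersection.
  x = 0: f ≡ 0 at y ∈ ∅; g ≡ 0 at y ∈ {10}; common: ∅.
  x = 1: f ≡ 0 at y ∈ ∅; g ≡ 0 at y ∈ {2}; common: ∅.
  x = 2: f ≡ 0 at y ∈ ∅; g ≡ 0 at y ∈ {5}; common: ∅.
  x = 3: f ≡ 0 at y ∈ ∅; g ≡ 0 at y ∈ {8}; common: ∅.
  x = 4: f ≡ 0 at y ∈ ∅; g ≡ 0 at y ∈ {0}; common: ∅.
  x = 5: f ≡ 0 at y ∈ ∅; g ≡ 0 at y ∈ {3}; common: ∅.
  x = 6: f ≡ 0 at y ∈ {0, 1, 2, 3, 4, 5, 6, 7, 8, 9, 10}; g ≡ 0 at y ∈ {6}; common: {6}.
  x = 7: f ≡ 0 at y ∈ ∅; g ≡ 0 at y ∈ {9}; common: ∅.
  x = 8: f ≡ 0 at y ∈ ∅; g ≡ 0 at y ∈ {1}; common: ∅.
  x = 9: f ≡ 0 at y ∈ ∅; g ≡ 0 at y ∈ {4}; common: ∅.
  x = 10: f ≡ 0 at y ∈ ∅; g ≡ 0 at y ∈ {7}; common: ∅.
Collecting: common zeros = {(6, 6)}, so the count is 1.
Comparison with the Bézout bound: 1 ≤ 1 = deg(f)·deg(g), as expected for curves with no common component (the bound is attained).


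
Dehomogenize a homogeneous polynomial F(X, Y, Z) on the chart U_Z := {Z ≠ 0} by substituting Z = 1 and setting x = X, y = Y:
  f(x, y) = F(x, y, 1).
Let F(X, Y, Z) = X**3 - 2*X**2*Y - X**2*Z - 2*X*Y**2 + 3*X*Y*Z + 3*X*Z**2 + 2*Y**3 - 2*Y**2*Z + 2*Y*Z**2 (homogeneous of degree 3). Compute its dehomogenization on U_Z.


f(x, y) = x**3 - 2*x**2*y - x**2 - 2*x*y**2 + 3*x*y + 3*x + 2*y**3 - 2*y**2 + 2*y

On U_Z we set Z = 1. Each monomial c·X^i·Y^j·Z^k in F becomes c·x^i·y^j·1^k = c·x^i·y^j.
Substituting Z = 1: F(X, Y, 1) = x**3 - 2*x**2*y - x**2 - 2*x*y**2 + 3*x*y + 3*x + 2*y**3 - 2*y**2 + 2*y.
Note: deg(f) ≤ deg(F) = 3; strict inequality happens when F is divisible by Z (lost terms).


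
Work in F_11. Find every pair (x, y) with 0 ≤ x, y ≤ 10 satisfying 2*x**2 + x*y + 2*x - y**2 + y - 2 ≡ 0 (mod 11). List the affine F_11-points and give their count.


Affine F_11-points: {(0, 5), (0, 7), (1, 6), (1, 7), (2, 5), (2, 9), (3, 0), (3, 4), (4, 2), (4, 3), (5, 2), (5, 4), (6, 1), (6, 6), (7, 0), (7, 8), (8, 10), (9, 1), (9, 9), (10, 3), (10, 8)}; count = 21.

For each of the 121 pairs (x, y) ∈ F_11², evaluate f(x, y) mod 11. Record the zeros.
  x = 0: [0↦9, 1↦9, 2↦7, 3↦3, 4↦8, 5↦0, 6↦1, 7↦0, 8↦8, 9↦3, 10↦7]  zeros at y ∈ {5, 7}
  x = 1: [0↦2, 1↦3, 2↦2, 3↦10, 4↦5, 5↦9, 6↦0, 7↦0, 8↦9, 9↦5, 10↦10]  zeros at y ∈ {6, 7}
  x = 2: [0↦10, 1↦1, 2↦1, 3↦10, 4↦6, 5↦0, 6↦3, 7↦4, 8↦3, 9↦0, 10↦6]  zeros at y ∈ {5, 9}
  x = 3: [0↦0, 1↦3, 2↦4, 3↦3, 4↦0, 5↦6, 6↦10, 7↦1, 8↦1, 9↦10, 10↦6]  zeros at y ∈ {0, 4}
  x = 4: [0↦5, 1↦9, 2↦0, 3↦0, 4↦9, 5↦5, 6↦10, 7↦2, 8↦3, 9↦2, 10↦10]  zeros at y ∈ {2, 3}
  x = 5: [0↦3, 1↦8, 2↦0, 3↦1, 4↦0, 5↦8, 6↦3, 7↦7, 8↦9, 9↦9, 10↦7]  zeros at y ∈ {2, 4}
  x = 6: [0↦5, 1↦0, 2↦4, 3↦6, 4↦6, 5↦4, 6↦0, 7↦5, 8↦8, 9↦9, 10↦8]  zeros at y ∈ {1, 6}
  x = 7: [0↦0, 1↦7, 2↦1, 3↦4, 4↦5, 5↦4, 6↦1, 7↦7, 8↦0, 9↦2, 10↦2]  zeros at y ∈ {0, 8}
  x = 8: [0↦10, 1↦7, 2↦2, 3↦6, 4↦8, 5↦8, 6↦6, 7↦2, 8↦7, 9↦10, 10↦0]  zeros at y ∈ {10}
  x = 9: [0↦2, 1↦0, 2↦7, 3↦1, 4↦4, 5↦5, 6↦4, 7↦1, 8↦7, 9↦0, 10↦2]  zeros at y ∈ {1, 9}
  x = 10: [0↦9, 1↦8, 2↦5, 3↦0, 4↦4, 5↦6, 6↦6, 7↦4, 8↦0, 9↦5, 10↦8]  zeros at y ∈ {3, 8}
Collecting zeros: affine points = {(0, 5), (0, 7), (1, 6), (1, 7), (2, 5), (2, 9), (3, 0), (3, 4), (4, 2), (4, 3), (5, 2), (5, 4), (6, 1), (6, 6), (7, 0), (7, 8), (8, 10), (9, 1), (9, 9), (10, 3), (10, 8)}.
Total count |C(F_11)_aff| = 21.


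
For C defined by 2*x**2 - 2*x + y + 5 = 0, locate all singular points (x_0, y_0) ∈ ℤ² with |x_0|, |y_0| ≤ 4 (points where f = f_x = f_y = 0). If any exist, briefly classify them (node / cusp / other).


No singular points in the scanned grid; C is smooth there.

Compute partial derivatives:
  f_x = 4*x - 2.
  f_y = 1.
f_y = 1 is a nonzero constant, so f_y never vanishes: no point (x, y) can satisfy f = f_x = f_y = 0. In particular no (x, y) ∈ {−4, ..., 4}² is singular; the curve is smooth.


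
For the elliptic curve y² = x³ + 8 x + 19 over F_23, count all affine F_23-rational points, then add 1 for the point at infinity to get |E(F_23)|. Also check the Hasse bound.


Affine points = {(3, 1), (3, 22), (4, 0), (5, 0), (7, 2), (7, 21), (10, 8), (10, 15), (11, 9), (11, 14), (12, 7), (12, 16), (14, 0), (15, 8), (15, 15), (17, 10), (17, 13), (21, 8), (21, 15)}; affine count = 19; |E(F_23)| = 20.

Discriminant check: Δ ∝ 4a³ + 27b² = 4·8³ + 27·19² = 4·512 + 27·361 ≡ 19 (mod 23). Nonzero ⇒ E is nonsingular.
For each x ∈ F_23, compute rhs = x³ + 8·x + 19 mod 23, then count y ∈ F_23 with y² ≡ rhs.
  x = 0: rhs = 19, matching y values: none (0 points).
  x = 1: rhs = 5, matching y values: none (0 points).
  x = 2: rhs = 20, matching y values: none (0 points).
  x = 3: rhs = 1, matching y values: 1, 22 (2 points).
  x = 4: rhs = 0, matching y values: 0 (1 points).
  x = 5: rhs = 0, matching y values: 0 (1 points).
  x = 6: rhs = 7, matching y values: none (0 points).
  x = 7: rhs = 4, matching y values: 2, 21 (2 points).
  x = 8: rhs = 20, matching y values: none (0 points).
  x = 9: rhs = 15, matching y values: none (0 points).
  x = 10: rhs = 18, matching y values: 8, 15 (2 points).
  x = 11: rhs = 12, matching y values: 9, 14 (2 points).
  x = 12: rhs = 3, matching y values: 7, 16 (2 points).
  x = 13: rhs = 20, matching y values: none (0 points).
  x = 14: rhs = 0, matching y values: 0 (1 points).
  x = 15: rhs = 18, matching y values: 8, 15 (2 points).
  x = 16: rhs = 11, matching y values: none (0 points).
  x = 17: rhs = 8, matching y values: 10, 13 (2 points).
  x = 18: rhs = 15, matching y values: none (0 points).
  x = 19: rhs = 15, matching y values: none (0 points).
  x = 20: rhs = 14, matching y values: none (0 points).
  x = 21: rhs = 18, matching y values: 8, 15 (2 points).
  x = 22: rhs = 10, matching y values: none (0 points).
Total affine count: 19.
Full point count |E(F_23)| = 19 + 1 = 20.
Hasse bound: |20 − (23+1)| = |-4| = 4 ≤ 2√23 ≈ 9.5917 ✓.


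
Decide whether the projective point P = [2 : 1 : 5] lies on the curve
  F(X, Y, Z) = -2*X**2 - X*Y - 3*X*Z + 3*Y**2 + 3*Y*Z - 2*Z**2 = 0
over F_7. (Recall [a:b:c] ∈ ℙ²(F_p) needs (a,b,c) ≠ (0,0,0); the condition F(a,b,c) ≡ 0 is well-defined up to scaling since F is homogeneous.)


F(2,1,5) ≡ 5 (mod 7); P is NOT on the curve.

Evaluate F(2, 1, 5) term-by-term (mod 7).
  -2*X**2 ↦ -2·4·1·1 = -8
  -X*Y ↦ -1·2·1·1 = -2
  -3*X*Z ↦ -3·2·1·5 = -30
  3*Y**2 ↦ 3·1·1·1 = 3
  3*Y*Z ↦ 3·1·1·5 = 15
  -2*Z**2 ↦ -2·1·1·25 = -50
Sum: F(2, 1, 5) = (-8) + (-2) + (-30) + (3) + (15) + (-50) = -72.
Reducing mod 7: -72 ≡ 5 (mod 7).
Since F(a, b, c) ≡ 5 ≠ 0 (mod 7), P does NOT lie on the curve.


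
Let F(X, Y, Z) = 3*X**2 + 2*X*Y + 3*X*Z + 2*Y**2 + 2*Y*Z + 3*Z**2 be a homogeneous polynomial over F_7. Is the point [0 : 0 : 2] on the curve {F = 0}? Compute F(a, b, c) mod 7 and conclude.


F(0,0,2) ≡ 5 (mod 7); P is NOT on the curve.

Evaluate F(0, 0, 2) term-by-term (mod 7).
  3*X**2 ↦ 3·0·1·1 = 0
  2*X*Y ↦ 2·0·0·1 = 0
  3*X*Z ↦ 3·0·1·2 = 0
  2*Y**2 ↦ 2·1·0·1 = 0
  2*Y*Z ↦ 2·1·0·2 = 0
  3*Z**2 ↦ 3·1·1·4 = 12
Sum: F(0, 0, 2) = (0) + (0) + (0) + (0) + (0) + (12) = 12.
Reducing mod 7: 12 ≡ 5 (mod 7).
Since F(a, b, c) ≡ 5 ≠ 0 (mod 7), P does NOT lie on the curve.


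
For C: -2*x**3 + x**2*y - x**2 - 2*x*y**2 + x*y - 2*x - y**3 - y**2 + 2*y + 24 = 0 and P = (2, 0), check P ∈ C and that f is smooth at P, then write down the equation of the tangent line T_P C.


Tangent line at P: -30*x + 8*y + 60 = 0.

Step 1: f(2, 0) = 0, so P lies on C.
Step 2: partial derivatives
  f_x(x, y) = -6*x**2 + 2*x*y - 2*x - 2*y**2 + y - 2, f_y(x, y) = x**2 - 4*x*y + x - 3*y**2 - 2*y + 2.
  f_x(P) = -30, f_y(P) = 8 (gradient nonzero, so P is smooth).
Step 3: tangent line at P: -30·(x − 2) + 8·(y − 0) = 0.
Expanding: -30*x + 8*y + 60 = 0.


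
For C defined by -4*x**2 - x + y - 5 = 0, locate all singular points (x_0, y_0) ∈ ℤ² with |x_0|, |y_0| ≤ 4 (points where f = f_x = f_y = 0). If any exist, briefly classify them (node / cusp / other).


No singular points in the scanned grid; C is smooth there.

Compute partial derivatives:
  f_x = -8*x - 1.
  f_y = 1.
f_y = 1 is a nonzero constant, so f_y never vanishes: no point (x, y) can satisfy f = f_x = f_y = 0. In particular no (x, y) ∈ {−4, ..., 4}² is singular; the curve is smooth.


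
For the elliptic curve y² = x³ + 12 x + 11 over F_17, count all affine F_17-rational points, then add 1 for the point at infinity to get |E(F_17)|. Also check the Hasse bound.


Affine points = {(2, 3), (2, 14), (4, 2), (4, 15), (5, 3), (5, 14), (7, 8), (7, 9), (9, 7), (9, 10), (10, 3), (10, 14), (12, 8), (12, 9), (13, 1), (13, 16), (14, 4), (14, 13), (15, 8), (15, 9), (16, 7), (16, 10)}; affine count = 22; |E(F_17)| = 23.

Discriminant check: Δ ∝ 4a³ + 27b² = 4·12³ + 27·11² = 4·1728 + 27·121 ≡ 13 (mod 17). Nonzero ⇒ E is nonsingular.
For each x ∈ F_17, compute rhs = x³ + 12·x + 11 mod 17, then count y ∈ F_17 with y² ≡ rhs.
  x = 0: rhs = 11, matching y values: none (0 points).
  x = 1: rhs = 7, matching y values: none (0 points).
  x = 2: rhs = 9, matching y values: 3, 14 (2 points).
  x = 3: rhs = 6, matching y values: none (0 points).
  x = 4: rhs = 4, matching y values: 2, 15 (2 points).
  x = 5: rhs = 9, matching y values: 3, 14 (2 points).
  x = 6: rhs = 10, matching y values: none (0 points).
  x = 7: rhs = 13, matching y values: 8, 9 (2 points).
  x = 8: rhs = 7, matching y values: none (0 points).
  x = 9: rhs = 15, matching y values: 7, 10 (2 points).
  x = 10: rhs = 9, matching y values: 3, 14 (2 points).
  x = 11: rhs = 12, matching y values: none (0 points).
  x = 12: rhs = 13, matching y values: 8, 9 (2 points).
  x = 13: rhs = 1, matching y values: 1, 16 (2 points).
  x = 14: rhs = 16, matching y values: 4, 13 (2 points).
  x = 15: rhs = 13, matching y values: 8, 9 (2 points).
  x = 16: rhs = 15, matching y values: 7, 10 (2 points).
Total affine count: 22.
Full point count |E(F_17)| = 22 + 1 = 23.
Hasse bound: |23 − (17+1)| = |5| = 5 ≤ 2√17 ≈ 8.2462 ✓.


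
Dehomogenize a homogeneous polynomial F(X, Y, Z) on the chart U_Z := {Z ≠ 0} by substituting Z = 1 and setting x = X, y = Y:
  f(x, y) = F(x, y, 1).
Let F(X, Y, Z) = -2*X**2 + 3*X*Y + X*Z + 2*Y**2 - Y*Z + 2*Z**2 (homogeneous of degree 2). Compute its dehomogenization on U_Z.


f(x, y) = -2*x**2 + 3*x*y + x + 2*y**2 - y + 2

On U_Z we set Z = 1. Each monomial c·X^i·Y^j·Z^k in F becomes c·x^i·y^j·1^k = c·x^i·y^j.
Substituting Z = 1: F(X, Y, 1) = -2*x**2 + 3*x*y + x + 2*y**2 - y + 2.
Note: deg(f) ≤ deg(F) = 2; strict inequality happens when F is divisible by Z (lost terms).


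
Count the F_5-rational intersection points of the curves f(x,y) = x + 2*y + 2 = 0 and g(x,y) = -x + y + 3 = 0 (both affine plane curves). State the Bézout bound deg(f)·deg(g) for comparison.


Common zeros: {(3, 0)}; count = 1; Bézout bound = 1.

deg(f) = 1, deg(g) = 1, so Bézout bound = 1.
Scan x ∈ F_5. For each x, list the y ∈ F_5 with f(x, y) ≡ 0 and those with g(x, y) ≡ 0 (mod 5); the common zeros in that column are the intersection.
  x = 0: f ≡ 0 at y ∈ {4}; g ≡ 0 at y ∈ {2}; common: ∅.
  x = 1: f ≡ 0 at y ∈ {1}; g ≡ 0 at y ∈ {3}; common: ∅.
  x = 2: f ≡ 0 at y ∈ {3}; g ≡ 0 at y ∈ {4}; common: ∅.
  x = 3: f ≡ 0 at y ∈ {0}; g ≡ 0 at y ∈ {0}; common: {0}.
  x = 4: f ≡ 0 at y ∈ {2}; g ≡ 0 at y ∈ {1}; common: ∅.
Collecting: common zeros = {(3, 0)}, so the count is 1.
Comparison with the Bézout bound: 1 ≤ 1 = deg(f)·deg(g), as expected for curves with no common component (the bound is attained).


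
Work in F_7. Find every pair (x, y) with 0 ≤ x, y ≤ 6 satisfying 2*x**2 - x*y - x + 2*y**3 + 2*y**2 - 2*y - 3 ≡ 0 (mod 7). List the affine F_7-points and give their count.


Affine F_7-points: {(0, 3), (0, 5), (2, 3), (2, 4), (2, 6), (3, 5), (4, 4), (5, 0), (5, 6), (6, 0)}; count = 10.

For each of the 49 pairs (x, y) ∈ F_7², evaluate f(x, y) mod 7. Record the zeros.
  x = 0: [0↦4, 1↦6, 2↦3, 3↦0, 4↦2, 5↦0, 6↦6]  zeros at y ∈ {3, 5}
  x = 1: [0↦5, 1↦6, 2↦2, 3↦5, 4↦6, 5↦3, 6↦1]  zeros at y ∈ ∅
  x = 2: [0↦3, 1↦3, 2↦5, 3↦0, 4↦0, 5↦3, 6↦0]  zeros at y ∈ {3, 4, 6}
  x = 3: [0↦5, 1↦4, 2↦5, 3↦6, 4↦5, 5↦0, 6↦3]  zeros at y ∈ {5}
  x = 4: [0↦4, 1↦2, 2↦2, 3↦2, 4↦0, 5↦1, 6↦3]  zeros at y ∈ {4}
  x = 5: [0↦0, 1↦4, 2↦3, 3↦2, 4↦6, 5↦6, 6↦0]  zeros at y ∈ {0, 6}
  x = 6: [0↦0, 1↦3, 2↦1, 3↦6, 4↦2, 5↦1, 6↦1]  zeros at y ∈ {0}
Collecting zeros: affine points = {(0, 3), (0, 5), (2, 3), (2, 4), (2, 6), (3, 5), (4, 4), (5, 0), (5, 6), (6, 0)}.
Total count |C(F_7)_aff| = 10.


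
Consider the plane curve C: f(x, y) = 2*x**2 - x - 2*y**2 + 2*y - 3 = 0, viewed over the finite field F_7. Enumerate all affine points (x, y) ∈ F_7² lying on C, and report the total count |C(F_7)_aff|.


Affine F_7-points: {(0, 2), (0, 6), (1, 3), (1, 5), (2, 4), (3, 3), (3, 5), (4, 2), (4, 6), (5, 0), (5, 1), (6, 0), (6, 1)}; count = 13.

For each of the 49 pairs (x, y) ∈ F_7², evaluate f(x, y) mod 7. Record the zeros.
  x = 0: [0↦4, 1↦4, 2↦0, 3↦6, 4↦1, 5↦6, 6↦0]  zeros at y ∈ {2, 6}
  x = 1: [0↦5, 1↦5, 2↦1, 3↦0, 4↦2, 5↦0, 6↦1]  zeros at y ∈ {3, 5}
  x = 2: [0↦3, 1↦3, 2↦6, 3↦5, 4↦0, 5↦5, 6↦6]  zeros at y ∈ {4}
  x = 3: [0↦5, 1↦5, 2↦1, 3↦0, 4↦2, 5↦0, 6↦1]  zeros at y ∈ {3, 5}
  x = 4: [0↦4, 1↦4, 2↦0, 3↦6, 4↦1, 5↦6, 6↦0]  zeros at y ∈ {2, 6}
  x = 5: [0↦0, 1↦0, 2↦3, 3↦2, 4↦4, 5↦2, 6↦3]  zeros at y ∈ {0, 1}
  x = 6: [0↦0, 1↦0, 2↦3, 3↦2, 4↦4, 5↦2, 6↦3]  zeros at y ∈ {0, 1}
Collecting zeros: affine points = {(0, 2), (0, 6), (1, 3), (1, 5), (2, 4), (3, 3), (3, 5), (4, 2), (4, 6), (5, 0), (5, 1), (6, 0), (6, 1)}.
Total count |C(F_7)_aff| = 13.


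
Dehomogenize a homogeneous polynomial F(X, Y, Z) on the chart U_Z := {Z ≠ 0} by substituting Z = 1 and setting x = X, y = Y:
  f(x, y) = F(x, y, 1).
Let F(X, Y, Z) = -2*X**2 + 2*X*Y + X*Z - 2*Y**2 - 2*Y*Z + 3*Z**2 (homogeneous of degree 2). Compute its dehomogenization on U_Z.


f(x, y) = -2*x**2 + 2*x*y + x - 2*y**2 - 2*y + 3

On U_Z we set Z = 1. Each monomial c·X^i·Y^j·Z^k in F becomes c·x^i·y^j·1^k = c·x^i·y^j.
Substituting Z = 1: F(X, Y, 1) = -2*x**2 + 2*x*y + x - 2*y**2 - 2*y + 3.
Note: deg(f) ≤ deg(F) = 2; strict inequality happens when F is divisible by Z (lost terms).


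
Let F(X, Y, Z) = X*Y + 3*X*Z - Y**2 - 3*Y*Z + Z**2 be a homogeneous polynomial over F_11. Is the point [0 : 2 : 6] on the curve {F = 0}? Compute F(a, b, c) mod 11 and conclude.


F(0,2,6) ≡ 7 (mod 11); P is NOT on the curve.

Evaluate F(0, 2, 6) term-by-term (mod 11).
  X*Y ↦ 1·0·2·1 = 0
  3*X*Z ↦ 3·0·1·6 = 0
  -Y**2 ↦ -1·1·4·1 = -4
  -3*Y*Z ↦ -3·1·2·6 = -36
  Z**2 ↦ 1·1·1·36 = 36
Sum: F(0, 2, 6) = (0) + (0) + (-4) + (-36) + (36) = -4.
Reducing mod 11: -4 ≡ 7 (mod 11).
Since F(a, b, c) ≡ 7 ≠ 0 (mod 11), P does NOT lie on the curve.


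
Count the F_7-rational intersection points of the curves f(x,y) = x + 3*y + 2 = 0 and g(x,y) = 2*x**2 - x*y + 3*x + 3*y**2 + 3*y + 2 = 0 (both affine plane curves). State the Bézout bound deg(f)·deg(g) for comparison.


Common zeros: {(3, 3), (6, 2)}; count = 2; Bézout bound = 2.

deg(f) = 1, deg(g) = 2, so Bézout bound = 2.
Scan x ∈ F_7. For each x, list the y ∈ F_7 with f(x, y) ≡ 0 and those with g(x, y) ≡ 0 (mod 7); the common zeros in that column are the intersection.
  x = 0: f ≡ 0 at y ∈ {4}; g ≡ 0 at y ∈ ∅; common: ∅.
  x = 1: f ≡ 0 at y ∈ {6}; g ≡ 0 at y ∈ {0, 4}; common: ∅.
  x = 2: f ≡ 0 at y ∈ {1}; g ≡ 0 at y ∈ ∅; common: ∅.
  x = 3: f ≡ 0 at y ∈ {3}; g ≡ 0 at y ∈ {3, 4}; common: {3}.
  x = 4: f ≡ 0 at y ∈ {5}; g ≡ 0 at y ∈ {2, 3}; common: ∅.
  x = 5: f ≡ 0 at y ∈ {0}; g ≡ 0 at y ∈ ∅; common: ∅.
  x = 6: f ≡ 0 at y ∈ {2}; g ≡ 0 at y ∈ {2, 6}; common: {2}.
Collecting: common zeros = {(3, 3), (6, 2)}, so the count is 2.
Comparison with the Bézout bound: 2 ≤ 2 = deg(f)·deg(g), as expected for curves with no common component (the bound is attained).


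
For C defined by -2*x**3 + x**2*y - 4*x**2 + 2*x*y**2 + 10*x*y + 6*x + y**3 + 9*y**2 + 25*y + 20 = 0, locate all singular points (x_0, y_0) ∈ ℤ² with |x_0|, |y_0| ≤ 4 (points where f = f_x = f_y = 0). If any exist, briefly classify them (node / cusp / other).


Singular points: {(-1, -2)}; classification: cusp.

Compute partial derivatives:
  f_x = -6*x**2 + 2*x*y - 8*x + 2*y**2 + 10*y + 6.
  f_y = x**2 + 4*x*y + 10*x + 3*y**2 + 18*y + 25.
Scan x_0 ∈ {−4, ..., 4}. For each x_0, f_y(x_0, y) is a polynomial in y; find its integer roots y ∈ {−4, ..., 4}, then test f_x and f at those candidates.
  x = -4: f_y(-4, y) = 3*y**2 + 2*y + 1; no integer root y with |y| ≤ 4.
  x = -3: f_y(-3, y) = 3*y**2 + 6*y + 4; no integer root y with |y| ≤ 4.
  x = -2: f_y(-2, y) = 3*y**2 + 10*y + 9; no integer root y with |y| ≤ 4.
  x = -1: f_y(-1, y) = 3*y**2 + 14*y + 16; vanishes at y ∈ {-2}. (-1, -2): f_x = 0, f = 0 — SINGULAR.
  x = 0: f_y(0, y) = 3*y**2 + 18*y + 25; no integer root y with |y| ≤ 4.
  x = 1: f_y(1, y) = 3*y**2 + 22*y + 36; no integer root y with |y| ≤ 4.
  x = 2: f_y(2, y) = 3*y**2 + 26*y + 49; no integer root y with |y| ≤ 4.
  x = 3: f_y(3, y) = 3*y**2 + 30*y + 64; no integer root y with |y| ≤ 4.
  x = 4: f_y(4, y) = 3*y**2 + 34*y + 81; no integer root y with |y| ≤ 4.
Only singular point on the grid: (-1, -2).
Classify: substitute x = -1 + u, y = -2 + v and expand: f = -2*u**3 + u**2*v + 2*u*v**2 + v**3 + v**2.
No constant or linear terms (consistent with a singular point). Quadratic part: v**2. Cubic part: -2*u**3 + u**2*v + 2*u*v**2 + v**3.
The quadratic part v**2 is a perfect square, so there is a single (double) tangent line v = 0, i.e. y = -2. Restricting the cubic part to that line (v = 0) leaves -2*u**3 ≠ 0, so f is not divisible by v and the branch is v² ≈ 2*u**3 to lowest order — this is a cusp.
Classification: cusp.


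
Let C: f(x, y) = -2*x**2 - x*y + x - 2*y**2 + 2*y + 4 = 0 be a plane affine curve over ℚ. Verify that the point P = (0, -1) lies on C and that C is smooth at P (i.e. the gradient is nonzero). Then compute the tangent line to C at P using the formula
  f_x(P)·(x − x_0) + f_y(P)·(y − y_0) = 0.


Tangent line at P: 2*x + 6*y + 6 = 0.

Step 1: f(0, -1) = 0, so P lies on C.
Step 2: partial derivatives
  f_x(x, y) = -4*x - y + 1, f_y(x, y) = -x - 4*y + 2.
  f_x(P) = 2, f_y(P) = 6 (gradient nonzero, so P is smooth).
Step 3: tangent line at P: 2·(x − 0) + 6·(y − -1) = 0.
Expanding: 2*x + 6*y + 6 = 0.


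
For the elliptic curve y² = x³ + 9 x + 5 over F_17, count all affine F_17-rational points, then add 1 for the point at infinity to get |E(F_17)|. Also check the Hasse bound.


Affine points = {(1, 7), (1, 10), (3, 5), (3, 12), (9, 4), (9, 13), (14, 6), (14, 11), (15, 8), (15, 9)}; affine count = 10; |E(F_17)| = 11.

Discriminant check: Δ ∝ 4a³ + 27b² = 4·9³ + 27·5² = 4·729 + 27·25 ≡ 4 (mod 17). Nonzero ⇒ E is nonsingular.
For each x ∈ F_17, compute rhs = x³ + 9·x + 5 mod 17, then count y ∈ F_17 with y² ≡ rhs.
  x = 0: rhs = 5, matching y values: none (0 points).
  x = 1: rhs = 15, matching y values: 7, 10 (2 points).
  x = 2: rhs = 14, matching y values: none (0 points).
  x = 3: rhs = 8, matching y values: 5, 12 (2 points).
  x = 4: rhs = 3, matching y values: none (0 points).
  x = 5: rhs = 5, matching y values: none (0 points).
  x = 6: rhs = 3, matching y values: none (0 points).
  x = 7: rhs = 3, matching y values: none (0 points).
  x = 8: rhs = 11, matching y values: none (0 points).
  x = 9: rhs = 16, matching y values: 4, 13 (2 points).
  x = 10: rhs = 7, matching y values: none (0 points).
  x = 11: rhs = 7, matching y values: none (0 points).
  x = 12: rhs = 5, matching y values: none (0 points).
  x = 13: rhs = 7, matching y values: none (0 points).
  x = 14: rhs = 2, matching y values: 6, 11 (2 points).
  x = 15: rhs = 13, matching y values: 8, 9 (2 points).
  x = 16: rhs = 12, matching y values: none (0 points).
Total affine count: 10.
Full point count |E(F_17)| = 10 + 1 = 11.
Hasse bound: |11 − (17+1)| = |-7| = 7 ≤ 2√17 ≈ 8.2462 ✓.


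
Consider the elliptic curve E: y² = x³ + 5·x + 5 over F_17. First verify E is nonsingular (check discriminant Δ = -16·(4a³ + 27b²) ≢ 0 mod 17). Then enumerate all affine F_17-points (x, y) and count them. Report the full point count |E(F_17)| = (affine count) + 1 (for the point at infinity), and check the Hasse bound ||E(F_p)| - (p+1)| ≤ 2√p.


Affine points = {(3, 8), (3, 9), (4, 2), (4, 15), (5, 6), (5, 11), (6, 8), (6, 9), (7, 3), (7, 14), (8, 8), (8, 9), (10, 1), (10, 16), (12, 5), (12, 12), (15, 2), (15, 15), (16, 4), (16, 13)}; affine count = 20; |E(F_17)| = 21.

Discriminant check: Δ ∝ 4a³ + 27b² = 4·5³ + 27·5² = 4·125 + 27·25 ≡ 2 (mod 17). Nonzero ⇒ E is nonsingular.
For each x ∈ F_17, compute rhs = x³ + 5·x + 5 mod 17, then count y ∈ F_17 with y² ≡ rhs.
  x = 0: rhs = 5, matching y values: none (0 points).
  x = 1: rhs = 11, matching y values: none (0 points).
  x = 2: rhs = 6, matching y values: none (0 points).
  x = 3: rhs = 13, matching y values: 8, 9 (2 points).
  x = 4: rhs = 4, matching y values: 2, 15 (2 points).
  x = 5: rhs = 2, matching y values: 6, 11 (2 points).
  x = 6: rhs = 13, matching y values: 8, 9 (2 points).
  x = 7: rhs = 9, matching y values: 3, 14 (2 points).
  x = 8: rhs = 13, matching y values: 8, 9 (2 points).
  x = 9: rhs = 14, matching y values: none (0 points).
  x = 10: rhs = 1, matching y values: 1, 16 (2 points).
  x = 11: rhs = 14, matching y values: none (0 points).
  x = 12: rhs = 8, matching y values: 5, 12 (2 points).
  x = 13: rhs = 6, matching y values: none (0 points).
  x = 14: rhs = 14, matching y values: none (0 points).
  x = 15: rhs = 4, matching y values: 2, 15 (2 points).
  x = 16: rhs = 16, matching y values: 4, 13 (2 points).
Total affine count: 20.
Full point count |E(F_17)| = 20 + 1 = 21.
Hasse bound: |21 − (17+1)| = |3| = 3 ≤ 2√17 ≈ 8.2462 ✓.


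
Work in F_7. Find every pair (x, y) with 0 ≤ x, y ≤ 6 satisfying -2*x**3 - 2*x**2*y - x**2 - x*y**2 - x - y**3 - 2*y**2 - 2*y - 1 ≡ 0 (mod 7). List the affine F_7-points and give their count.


Affine F_7-points: {(0, 2), (0, 4), (0, 6), (1, 4), (5, 4)}; count = 5.

For each of the 49 pairs (x, y) ∈ F_7², evaluate f(x, y) mod 7. Record the zeros.
  x = 0: [0↦6, 1↦1, 2↦0, 3↦4, 4↦0, 5↦3, 6↦0]  zeros at y ∈ {2, 4, 6}
  x = 1: [0↦2, 1↦1, 2↦2, 3↦6, 4↦0, 5↦6, 6↦4]  zeros at y ∈ {4}
  x = 2: [0↦5, 1↦4, 2↦3, 3↦3, 4↦5, 5↦3, 6↦5]  zeros at y ∈ ∅
  x = 3: [0↦3, 1↦5, 2↦5, 3↦4, 4↦3, 5↦3, 6↦5]  zeros at y ∈ ∅
  x = 4: [0↦5, 1↦6, 2↦3, 3↦4, 4↦3, 5↦1, 6↦6]  zeros at y ∈ ∅
  x = 5: [0↦6, 1↦2, 2↦6, 3↦5, 4↦0, 5↦6, 6↦3]  zeros at y ∈ {4}
  x = 6: [0↦1, 1↦2, 2↦2, 3↦2, 4↦3, 5↦6, 6↦5]  zeros at y ∈ ∅
Collecting zeros: affine points = {(0, 2), (0, 4), (0, 6), (1, 4), (5, 4)}.
Total count |C(F_7)_aff| = 5.


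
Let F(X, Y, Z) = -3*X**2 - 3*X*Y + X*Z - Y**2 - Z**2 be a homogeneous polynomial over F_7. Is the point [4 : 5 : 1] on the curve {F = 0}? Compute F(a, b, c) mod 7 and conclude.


F(4,5,1) ≡ 3 (mod 7); P is NOT on the curve.

Evaluate F(4, 5, 1) term-by-term (mod 7).
  -3*X**2 ↦ -3·16·1·1 = -48
  -3*X*Y ↦ -3·4·5·1 = -60
  X*Z ↦ 1·4·1·1 = 4
  -Y**2 ↦ -1·1·25·1 = -25
  -Z**2 ↦ -1·1·1·1 = -1
Sum: F(4, 5, 1) = (-48) + (-60) + (4) + (-25) + (-1) = -130.
Reducing mod 7: -130 ≡ 3 (mod 7).
Since F(a, b, c) ≡ 3 ≠ 0 (mod 7), P does NOT lie on the curve.


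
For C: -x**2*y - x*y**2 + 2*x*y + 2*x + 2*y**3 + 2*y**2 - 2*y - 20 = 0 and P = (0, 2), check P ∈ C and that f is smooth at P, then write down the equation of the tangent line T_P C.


Tangent line at P: 2*x + 30*y - 60 = 0.

Step 1: f(0, 2) = 0, so P lies on C.
Step 2: partial derivatives
  f_x(x, y) = -2*x*y - y**2 + 2*y + 2, f_y(x, y) = -x**2 - 2*x*y + 2*x + 6*y**2 + 4*y - 2.
  f_x(P) = 2, f_y(P) = 30 (gradient nonzero, so P is smooth).
Step 3: tangent line at P: 2·(x − 0) + 30·(y − 2) = 0.
Expanding: 2*x + 30*y - 60 = 0.


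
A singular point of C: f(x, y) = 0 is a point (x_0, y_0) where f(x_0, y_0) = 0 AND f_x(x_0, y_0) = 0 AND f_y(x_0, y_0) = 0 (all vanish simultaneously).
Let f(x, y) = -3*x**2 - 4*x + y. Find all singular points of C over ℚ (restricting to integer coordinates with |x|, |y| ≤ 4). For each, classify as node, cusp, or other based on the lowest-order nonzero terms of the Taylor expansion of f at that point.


No singular points in the scanned grid; C is smooth there.

Compute partial derivatives:
  f_x = -6*x - 4.
  f_y = 1.
f_y = 1 is a nonzero constant, so f_y never vanishes: no point (x, y) can satisfy f = f_x = f_y = 0. In particular no (x, y) ∈ {−4, ..., 4}² is singular; the curve is smooth.


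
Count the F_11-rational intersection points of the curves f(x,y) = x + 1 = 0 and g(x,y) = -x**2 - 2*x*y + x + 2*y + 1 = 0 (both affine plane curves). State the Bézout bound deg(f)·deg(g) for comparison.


Common zeros: {(10, 3)}; count = 1; Bézout bound = 2.

deg(f) = 1, deg(g) = 2, so Bézout bound = 2.
Scan x ∈ F_11. For each x, list the y ∈ F_11 with f(x, y) ≡ 0 and those with g(x, y) ≡ 0 (mod 11); the common zeros in that column are the intersection.
  x = 0: f ≡ 0 at y ∈ ∅; g ≡ 0 at y ∈ {5}; common: ∅.
  x = 1: f ≡ 0 at y ∈ ∅; g ≡ 0 at y ∈ ∅; common: ∅.
  x = 2: f ≡ 0 at y ∈ ∅; g ≡ 0 at y ∈ {5}; common: ∅.
  x = 3: f ≡ 0 at y ∈ ∅; g ≡ 0 at y ∈ {7}; common: ∅.
  x = 4: f ≡ 0 at y ∈ ∅; g ≡ 0 at y ∈ {0}; common: ∅.
  x = 5: f ≡ 0 at y ∈ ∅; g ≡ 0 at y ∈ {10}; common: ∅.
  x = 6: f ≡ 0 at y ∈ ∅; g ≡ 0 at y ∈ {7}; common: ∅.
  x = 7: f ≡ 0 at y ∈ ∅; g ≡ 0 at y ∈ {3}; common: ∅.
  x = 8: f ≡ 0 at y ∈ ∅; g ≡ 0 at y ∈ {0}; common: ∅.
  x = 9: f ≡ 0 at y ∈ ∅; g ≡ 0 at y ∈ {10}; common: ∅.
  x = 10: f ≡ 0 at y ∈ {0, 1, 2, 3, 4, 5, 6, 7, 8, 9, 10}; g ≡ 0 at y ∈ {3}; common: {3}.
Collecting: common zeros = {(10, 3)}, so the count is 1.
Comparison with the Bézout bound: 1 ≤ 2 = deg(f)·deg(g), as expected for curves with no common component (the affine F_11-count falls short of the bound because intersections may lie at infinity, over extension fields, or carry multiplicity).


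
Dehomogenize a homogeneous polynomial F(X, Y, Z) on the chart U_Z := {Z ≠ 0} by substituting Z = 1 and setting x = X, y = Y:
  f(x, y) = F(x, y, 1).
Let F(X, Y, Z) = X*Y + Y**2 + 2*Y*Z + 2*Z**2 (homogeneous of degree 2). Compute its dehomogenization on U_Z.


f(x, y) = x*y + y**2 + 2*y + 2

On U_Z we set Z = 1. Each monomial c·X^i·Y^j·Z^k in F becomes c·x^i·y^j·1^k = c·x^i·y^j.
Substituting Z = 1: F(X, Y, 1) = x*y + y**2 + 2*y + 2.
Note: deg(f) ≤ deg(F) = 2; strict inequality happens when F is divisible by Z (lost terms).


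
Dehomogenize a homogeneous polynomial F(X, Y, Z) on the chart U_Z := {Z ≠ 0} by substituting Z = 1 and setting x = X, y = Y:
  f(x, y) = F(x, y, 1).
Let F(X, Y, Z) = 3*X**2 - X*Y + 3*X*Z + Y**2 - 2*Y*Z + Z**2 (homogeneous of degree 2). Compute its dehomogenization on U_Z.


f(x, y) = 3*x**2 - x*y + 3*x + y**2 - 2*y + 1

On U_Z we set Z = 1. Each monomial c·X^i·Y^j·Z^k in F becomes c·x^i·y^j·1^k = c·x^i·y^j.
Substituting Z = 1: F(X, Y, 1) = 3*x**2 - x*y + 3*x + y**2 - 2*y + 1.
Note: deg(f) ≤ deg(F) = 2; strict inequality happens when F is divisible by Z (lost terms).


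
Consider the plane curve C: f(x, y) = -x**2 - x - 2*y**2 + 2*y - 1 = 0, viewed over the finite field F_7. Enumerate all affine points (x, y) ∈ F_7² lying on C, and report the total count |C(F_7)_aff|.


Affine F_7-points: {(1, 2), (1, 6), (2, 0), (2, 1), (4, 0), (4, 1), (5, 2), (5, 6)}; count = 8.

For each of the 49 pairs (x, y) ∈ F_7², evaluate f(x, y) mod 7. Record the zeros.
  x = 0: [0↦6, 1↦6, 2↦2, 3↦1, 4↦3, 5↦1, 6↦2]  zeros at y ∈ ∅
  x = 1: [0↦4, 1↦4, 2↦0, 3↦6, 4↦1, 5↦6, 6↦0]  zeros at y ∈ {2, 6}
  x = 2: [0↦0, 1↦0, 2↦3, 3↦2, 4↦4, 5↦2, 6↦3]  zeros at y ∈ {0, 1}
  x = 3: [0↦1, 1↦1, 2↦4, 3↦3, 4↦5, 5↦3, 6↦4]  zeros at y ∈ ∅
  x = 4: [0↦0, 1↦0, 2↦3, 3↦2, 4↦4, 5↦2, 6↦3]  zeros at y ∈ {0, 1}
  x = 5: [0↦4, 1↦4, 2↦0, 3↦6, 4↦1, 5↦6, 6↦0]  zeros at y ∈ {2, 6}
  x = 6: [0↦6, 1↦6, 2↦2, 3↦1, 4↦3, 5↦1, 6↦2]  zeros at y ∈ ∅
Collecting zeros: affine points = {(1, 2), (1, 6), (2, 0), (2, 1), (4, 0), (4, 1), (5, 2), (5, 6)}.
Total count |C(F_7)_aff| = 8.


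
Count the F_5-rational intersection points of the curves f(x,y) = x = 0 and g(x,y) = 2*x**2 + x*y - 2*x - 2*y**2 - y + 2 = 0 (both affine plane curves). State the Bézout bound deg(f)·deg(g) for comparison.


Common zeros: ∅; count = 0; Bézout bound = 2.

deg(f) = 1, deg(g) = 2, so Bézout bound = 2.
Scan x ∈ F_5. For each x, list the y ∈ F_5 with f(x, y) ≡ 0 and those with g(x, y) ≡ 0 (mod 5); the common zeros in that column are the intersection.
  x = 0: f ≡ 0 at y ∈ {0, 1, 2, 3, 4}; g ≡ 0 at y ∈ ∅; common: ∅.
  x = 1: f ≡ 0 at y ∈ ∅; g ≡ 0 at y ∈ {1, 4}; common: ∅.
  x = 2: f ≡ 0 at y ∈ ∅; g ≡ 0 at y ∈ {1, 2}; common: ∅.
  x = 3: f ≡ 0 at y ∈ ∅; g ≡ 0 at y ∈ {2, 4}; common: ∅.
  x = 4: f ≡ 0 at y ∈ ∅; g ≡ 0 at y ∈ ∅; common: ∅.
Collecting: common zeros = ∅, so the count is 0.
Comparison with the Bézout bound: 0 ≤ 2 = deg(f)·deg(g), as expected for curves with no common component (the affine F_5-count falls short of the bound because intersections may lie at infinity, over extension fields, or carry multiplicity).


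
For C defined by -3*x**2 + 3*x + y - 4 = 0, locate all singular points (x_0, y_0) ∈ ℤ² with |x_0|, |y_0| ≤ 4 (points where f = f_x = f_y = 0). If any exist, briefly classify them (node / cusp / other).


No singular points in the scanned grid; C is smooth there.

Compute partial derivatives:
  f_x = 3 - 6*x.
  f_y = 1.
f_y = 1 is a nonzero constant, so f_y never vanishes: no point (x, y) can satisfy f = f_x = f_y = 0. In particular no (x, y) ∈ {−4, ..., 4}² is singular; the curve is smooth.


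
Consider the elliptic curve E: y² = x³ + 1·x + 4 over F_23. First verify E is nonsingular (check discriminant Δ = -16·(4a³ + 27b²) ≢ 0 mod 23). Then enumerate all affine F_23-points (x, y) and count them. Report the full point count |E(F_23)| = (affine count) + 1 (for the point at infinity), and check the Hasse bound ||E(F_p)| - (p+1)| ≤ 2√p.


Affine points = {(0, 2), (0, 21), (1, 11), (1, 12), (4, 7), (4, 16), (7, 3), (7, 20), (8, 8), (8, 15), (9, 11), (9, 12), (10, 5), (10, 18), (11, 9), (11, 14), (13, 11), (13, 12), (14, 5), (14, 18), (15, 6), (15, 17), (17, 9), (17, 14), (18, 9), (18, 14), (22, 5), (22, 18)}; affine count = 28; |E(F_23)| = 29.

Discriminant check: Δ ∝ 4a³ + 27b² = 4·1³ + 27·4² = 4·1 + 27·16 ≡ 22 (mod 23). Nonzero ⇒ E is nonsingular.
For each x ∈ F_23, compute rhs = x³ + 1·x + 4 mod 23, then count y ∈ F_23 with y² ≡ rhs.
  x = 0: rhs = 4, matching y values: 2, 21 (2 points).
  x = 1: rhs = 6, matching y values: 11, 12 (2 points).
  x = 2: rhs = 14, matching y values: none (0 points).
  x = 3: rhs = 11, matching y values: none (0 points).
  x = 4: rhs = 3, matching y values: 7, 16 (2 points).
  x = 5: rhs = 19, matching y values: none (0 points).
  x = 6: rhs = 19, matching y values: none (0 points).
  x = 7: rhs = 9, matching y values: 3, 20 (2 points).
  x = 8: rhs = 18, matching y values: 8, 15 (2 points).
  x = 9: rhs = 6, matching y values: 11, 12 (2 points).
  x = 10: rhs = 2, matching y values: 5, 18 (2 points).
  x = 11: rhs = 12, matching y values: 9, 14 (2 points).
  x = 12: rhs = 19, matching y values: none (0 points).
  x = 13: rhs = 6, matching y values: 11, 12 (2 points).
  x = 14: rhs = 2, matching y values: 5, 18 (2 points).
  x = 15: rhs = 13, matching y values: 6, 17 (2 points).
  x = 16: rhs = 22, matching y values: none (0 points).
  x = 17: rhs = 12, matching y values: 9, 14 (2 points).
  x = 18: rhs = 12, matching y values: 9, 14 (2 points).
  x = 19: rhs = 5, matching y values: none (0 points).
  x = 20: rhs = 20, matching y values: none (0 points).
  x = 21: rhs = 17, matching y values: none (0 points).
  x = 22: rhs = 2, matching y values: 5, 18 (2 points).
Total affine count: 28.
Full point count |E(F_23)| = 28 + 1 = 29.
Hasse bound: |29 − (23+1)| = |5| = 5 ≤ 2√23 ≈ 9.5917 ✓.
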